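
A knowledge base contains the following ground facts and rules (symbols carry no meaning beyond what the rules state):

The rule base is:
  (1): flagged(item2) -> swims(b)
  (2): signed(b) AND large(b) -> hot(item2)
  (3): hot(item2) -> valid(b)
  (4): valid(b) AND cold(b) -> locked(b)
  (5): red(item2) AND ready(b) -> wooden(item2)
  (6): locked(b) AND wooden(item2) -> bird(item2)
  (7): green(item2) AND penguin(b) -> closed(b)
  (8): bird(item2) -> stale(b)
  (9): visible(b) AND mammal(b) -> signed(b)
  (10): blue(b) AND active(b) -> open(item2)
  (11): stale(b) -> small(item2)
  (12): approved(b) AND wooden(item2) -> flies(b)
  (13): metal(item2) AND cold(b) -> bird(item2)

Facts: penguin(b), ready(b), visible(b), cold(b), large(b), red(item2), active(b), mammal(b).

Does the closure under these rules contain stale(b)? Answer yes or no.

Round 1: (5) [red(item2) AND ready(b) -> wooden(item2)]; (9) [visible(b) AND mammal(b) -> signed(b)]. Adds wooden(item2), signed(b).
Round 2: (2) [signed(b) AND large(b) -> hot(item2)]. Adds hot(item2).
Round 3: (3) [hot(item2) -> valid(b)]. Adds valid(b).
Round 4: (4) [valid(b) AND cold(b) -> locked(b)]. Adds locked(b).
Round 5: (6) [locked(b) AND wooden(item2) -> bird(item2)]. Adds bird(item2).
Round 6: (8) [bird(item2) -> stale(b)]. Adds stale(b).
Round 7: (11) [stale(b) -> small(item2)]. Adds small(item2).
stale(b) appears in round 6, so it is derivable.

yes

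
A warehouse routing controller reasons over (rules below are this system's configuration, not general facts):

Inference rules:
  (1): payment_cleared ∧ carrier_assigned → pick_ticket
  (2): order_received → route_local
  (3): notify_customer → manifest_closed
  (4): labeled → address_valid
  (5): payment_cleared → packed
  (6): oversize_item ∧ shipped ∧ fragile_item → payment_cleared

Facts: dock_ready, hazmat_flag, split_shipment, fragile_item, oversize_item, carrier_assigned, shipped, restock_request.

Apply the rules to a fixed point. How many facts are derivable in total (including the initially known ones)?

Round 1: (6) [oversize_item ∧ shipped ∧ fragile_item → payment_cleared]. New: payment_cleared.
Round 2: (1) [payment_cleared ∧ carrier_assigned → pick_ticket]; (5) [payment_cleared → packed]. New: pick_ticket, packed.
Closure: {carrier_assigned, dock_ready, fragile_item, hazmat_flag, oversize_item, packed, payment_cleared, pick_ticket, restock_request, shipped, split_shipment} — 11 facts.

11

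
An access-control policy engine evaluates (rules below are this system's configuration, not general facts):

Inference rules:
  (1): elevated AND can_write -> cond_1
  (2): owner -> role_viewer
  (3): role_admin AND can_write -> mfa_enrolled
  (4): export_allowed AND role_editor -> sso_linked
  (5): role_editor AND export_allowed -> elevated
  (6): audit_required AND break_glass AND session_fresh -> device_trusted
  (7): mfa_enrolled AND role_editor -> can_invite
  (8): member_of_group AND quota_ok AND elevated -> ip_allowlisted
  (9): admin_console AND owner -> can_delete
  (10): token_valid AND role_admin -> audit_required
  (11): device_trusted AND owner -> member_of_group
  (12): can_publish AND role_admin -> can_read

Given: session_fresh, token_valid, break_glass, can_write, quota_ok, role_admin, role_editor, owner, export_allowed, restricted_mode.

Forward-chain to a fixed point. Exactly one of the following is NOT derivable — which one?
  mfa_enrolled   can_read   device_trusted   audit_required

Round 1: (2) [owner -> role_viewer]; (3) [role_admin AND can_write -> mfa_enrolled]; (4) [export_allowed AND role_editor -> sso_linked]; (5) [role_editor AND export_allowed -> elevated]; (10) [token_valid AND role_admin -> audit_required]. Adds role_viewer, mfa_enrolled, sso_linked, elevated, audit_required.
Round 2: (1) [elevated AND can_write -> cond_1]; (6) [audit_required AND break_glass AND session_fresh -> device_trusted]; (7) [mfa_enrolled AND role_editor -> can_invite]. Adds cond_1, device_trusted, can_invite.
Round 3: (11) [device_trusted AND owner -> member_of_group]. Adds member_of_group.
Round 4: (8) [member_of_group AND quota_ok AND elevated -> ip_allowlisted]. Adds ip_allowlisted.
Derived: mfa_enrolled (round 1), audit_required (round 1), device_trusted (round 2). can_read never appears in any round.

can_read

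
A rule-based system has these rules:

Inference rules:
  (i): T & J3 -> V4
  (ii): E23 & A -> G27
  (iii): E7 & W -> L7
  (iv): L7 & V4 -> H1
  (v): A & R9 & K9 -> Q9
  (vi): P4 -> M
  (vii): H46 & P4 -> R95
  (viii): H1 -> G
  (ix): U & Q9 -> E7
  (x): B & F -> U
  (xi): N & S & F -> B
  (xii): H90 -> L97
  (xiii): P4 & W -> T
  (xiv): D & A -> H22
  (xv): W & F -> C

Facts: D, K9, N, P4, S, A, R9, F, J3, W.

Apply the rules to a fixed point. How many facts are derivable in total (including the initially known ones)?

22

Round 1: (v) [A & R9 & K9 -> Q9]; (vi) [P4 -> M]; (xi) [N & S & F -> B]; (xiii) [P4 & W -> T]; (xiv) [D & A -> H22]; (xv) [W & F -> C]. Adds Q9, M, B, T, H22, C.
Round 2: (i) [T & J3 -> V4]; (x) [B & F -> U]. Adds V4, U.
Round 3: (ix) [U & Q9 -> E7]. Adds E7.
Round 4: (iii) [E7 & W -> L7]. Adds L7.
Round 5: (iv) [L7 & V4 -> H1]. Adds H1.
Round 6: (viii) [H1 -> G]. Adds G.
Closure: {A, B, C, D, E7, F, G, H1, H22, J3, K9, L7, M, N, P4, Q9, R9, S, T, U, V4, W} — 22 facts.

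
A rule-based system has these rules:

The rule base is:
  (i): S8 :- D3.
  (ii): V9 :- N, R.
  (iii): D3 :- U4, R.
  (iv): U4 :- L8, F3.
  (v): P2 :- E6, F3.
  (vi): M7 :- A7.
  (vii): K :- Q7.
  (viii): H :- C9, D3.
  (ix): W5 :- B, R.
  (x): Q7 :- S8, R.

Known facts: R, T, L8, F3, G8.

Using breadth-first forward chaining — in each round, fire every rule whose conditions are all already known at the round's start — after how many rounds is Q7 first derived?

Round 1: (iv) [U4 :- L8, F3.]. New: U4.
Round 2: (iii) [D3 :- U4, R.]. New: D3.
Round 3: (i) [S8 :- D3.]. New: S8.
Round 4: (x) [Q7 :- S8, R.]. New: Q7.
Q7 first appears in round 4.

4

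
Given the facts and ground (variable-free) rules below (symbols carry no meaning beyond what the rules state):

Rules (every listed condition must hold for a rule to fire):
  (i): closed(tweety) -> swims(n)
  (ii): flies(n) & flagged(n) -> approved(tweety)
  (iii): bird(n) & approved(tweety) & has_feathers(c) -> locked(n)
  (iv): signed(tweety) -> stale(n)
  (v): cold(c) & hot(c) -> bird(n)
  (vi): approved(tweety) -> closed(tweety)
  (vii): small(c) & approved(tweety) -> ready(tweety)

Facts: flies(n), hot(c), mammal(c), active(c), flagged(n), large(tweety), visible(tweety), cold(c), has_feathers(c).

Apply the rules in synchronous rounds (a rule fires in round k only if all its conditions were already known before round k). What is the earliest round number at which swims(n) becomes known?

3

Round 1 — (ii), (v), derive approved(tweety), bird(n).
Round 2 — (iii), (vi), derive locked(n), closed(tweety).
Round 3 — (i), derive swims(n).
swims(n) first appears in round 3.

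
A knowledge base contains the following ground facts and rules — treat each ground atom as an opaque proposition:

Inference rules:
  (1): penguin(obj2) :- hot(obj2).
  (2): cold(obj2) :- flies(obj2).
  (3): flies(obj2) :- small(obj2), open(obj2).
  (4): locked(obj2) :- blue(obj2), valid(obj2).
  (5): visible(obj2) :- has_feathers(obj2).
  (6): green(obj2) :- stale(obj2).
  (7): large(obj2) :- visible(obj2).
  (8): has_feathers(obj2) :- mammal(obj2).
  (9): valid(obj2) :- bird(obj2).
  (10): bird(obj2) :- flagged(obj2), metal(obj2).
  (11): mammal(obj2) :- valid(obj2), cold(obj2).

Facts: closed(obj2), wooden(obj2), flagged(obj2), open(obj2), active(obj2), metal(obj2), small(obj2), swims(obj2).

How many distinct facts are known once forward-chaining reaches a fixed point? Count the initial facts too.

Round 1 fires (3), (10), giving flies(obj2), bird(obj2).
Round 2 fires (2), (9), giving cold(obj2), valid(obj2).
Round 3 fires (11), giving mammal(obj2).
Round 4 fires (8), giving has_feathers(obj2).
Round 5 fires (5), giving visible(obj2).
Round 6 fires (7), giving large(obj2).
Closure: {active(obj2), bird(obj2), closed(obj2), cold(obj2), flagged(obj2), flies(obj2), has_feathers(obj2), large(obj2), mammal(obj2), metal(obj2), open(obj2), small(obj2), swims(obj2), valid(obj2), visible(obj2), wooden(obj2)} — 16 facts.

16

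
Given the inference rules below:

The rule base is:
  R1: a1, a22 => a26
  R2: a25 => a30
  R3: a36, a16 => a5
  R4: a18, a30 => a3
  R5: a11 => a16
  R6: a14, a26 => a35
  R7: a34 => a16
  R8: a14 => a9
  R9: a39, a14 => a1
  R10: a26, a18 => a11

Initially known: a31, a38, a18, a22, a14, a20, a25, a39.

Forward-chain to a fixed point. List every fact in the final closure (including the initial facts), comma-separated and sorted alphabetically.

a1, a11, a14, a16, a18, a20, a22, a25, a26, a3, a30, a31, a35, a38, a39, a9

Round 1 fires R2, R8, R9, giving a30, a9, a1.
Round 2 fires R1, R4, giving a26, a3.
Round 3 fires R6, R10, giving a35, a11.
Round 4 fires R5, giving a16.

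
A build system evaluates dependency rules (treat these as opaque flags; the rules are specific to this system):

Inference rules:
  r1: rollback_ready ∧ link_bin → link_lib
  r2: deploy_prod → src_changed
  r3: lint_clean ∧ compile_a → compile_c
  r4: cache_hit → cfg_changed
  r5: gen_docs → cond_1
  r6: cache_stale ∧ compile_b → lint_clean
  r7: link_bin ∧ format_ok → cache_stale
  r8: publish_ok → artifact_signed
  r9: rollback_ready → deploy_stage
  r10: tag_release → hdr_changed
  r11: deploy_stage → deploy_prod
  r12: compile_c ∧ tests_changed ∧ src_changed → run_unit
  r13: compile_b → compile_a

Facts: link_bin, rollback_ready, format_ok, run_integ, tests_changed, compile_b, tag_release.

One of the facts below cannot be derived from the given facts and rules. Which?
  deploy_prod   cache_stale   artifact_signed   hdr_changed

Round 1: r1 [rollback_ready ∧ link_bin → link_lib]; r7 [link_bin ∧ format_ok → cache_stale]; r9 [rollback_ready → deploy_stage]; r10 [tag_release → hdr_changed]; r13 [compile_b → compile_a]. Adds link_lib, cache_stale, deploy_stage, hdr_changed, compile_a.
Round 2: r6 [cache_stale ∧ compile_b → lint_clean]; r11 [deploy_stage → deploy_prod]. Adds lint_clean, deploy_prod.
Round 3: r2 [deploy_prod → src_changed]; r3 [lint_clean ∧ compile_a → compile_c]. Adds src_changed, compile_c.
Round 4: r12 [compile_c ∧ tests_changed ∧ src_changed → run_unit]. Adds run_unit.
Derived: deploy_prod (round 2), hdr_changed (round 1), cache_stale (round 1). artifact_signed never appears in any round.

artifact_signed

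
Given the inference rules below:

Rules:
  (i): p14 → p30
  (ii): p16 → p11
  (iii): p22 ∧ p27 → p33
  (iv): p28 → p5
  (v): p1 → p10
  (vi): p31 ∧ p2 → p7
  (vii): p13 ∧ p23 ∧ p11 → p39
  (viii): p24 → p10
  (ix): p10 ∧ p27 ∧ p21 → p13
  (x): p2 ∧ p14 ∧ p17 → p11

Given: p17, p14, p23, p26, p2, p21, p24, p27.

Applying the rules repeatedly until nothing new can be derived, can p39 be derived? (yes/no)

Round 1: (i) [p14 → p30]; (viii) [p24 → p10]; (x) [p2 ∧ p14 ∧ p17 → p11]. Adds p30, p10, p11.
Round 2: (ix) [p10 ∧ p27 ∧ p21 → p13]. Adds p13.
Round 3: (vii) [p13 ∧ p23 ∧ p11 → p39]. Adds p39.
p39 appears in round 3, so it is derivable.

yes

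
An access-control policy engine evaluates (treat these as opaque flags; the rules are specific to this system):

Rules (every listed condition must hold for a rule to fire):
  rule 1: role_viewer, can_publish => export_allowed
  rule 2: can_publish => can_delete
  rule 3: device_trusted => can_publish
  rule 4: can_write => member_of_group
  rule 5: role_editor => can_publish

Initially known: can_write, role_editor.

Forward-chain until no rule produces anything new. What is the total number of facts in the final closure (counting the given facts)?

Round 1: rule 4 [can_write => member_of_group]; rule 5 [role_editor => can_publish]. New: member_of_group, can_publish.
Round 2: rule 2 [can_publish => can_delete]. New: can_delete.
Closure: {can_delete, can_publish, can_write, member_of_group, role_editor} — 5 facts.

5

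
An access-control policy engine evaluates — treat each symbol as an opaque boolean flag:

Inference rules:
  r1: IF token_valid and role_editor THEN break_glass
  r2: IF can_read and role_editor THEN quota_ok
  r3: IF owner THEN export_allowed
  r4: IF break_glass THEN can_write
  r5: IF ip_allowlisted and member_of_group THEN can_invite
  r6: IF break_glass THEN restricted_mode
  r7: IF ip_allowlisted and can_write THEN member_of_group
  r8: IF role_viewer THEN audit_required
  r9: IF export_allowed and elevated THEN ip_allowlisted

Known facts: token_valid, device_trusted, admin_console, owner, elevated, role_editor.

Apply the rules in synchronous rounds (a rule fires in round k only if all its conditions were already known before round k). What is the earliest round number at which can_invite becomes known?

4

Round 1: r1 [IF token_valid and role_editor THEN break_glass]; r3 [IF owner THEN export_allowed]. New: break_glass, export_allowed.
Round 2: r4 [IF break_glass THEN can_write]; r6 [IF break_glass THEN restricted_mode]; r9 [IF export_allowed and elevated THEN ip_allowlisted]. New: can_write, restricted_mode, ip_allowlisted.
Round 3: r7 [IF ip_allowlisted and can_write THEN member_of_group]. New: member_of_group.
Round 4: r5 [IF ip_allowlisted and member_of_group THEN can_invite]. New: can_invite.
can_invite first appears in round 4.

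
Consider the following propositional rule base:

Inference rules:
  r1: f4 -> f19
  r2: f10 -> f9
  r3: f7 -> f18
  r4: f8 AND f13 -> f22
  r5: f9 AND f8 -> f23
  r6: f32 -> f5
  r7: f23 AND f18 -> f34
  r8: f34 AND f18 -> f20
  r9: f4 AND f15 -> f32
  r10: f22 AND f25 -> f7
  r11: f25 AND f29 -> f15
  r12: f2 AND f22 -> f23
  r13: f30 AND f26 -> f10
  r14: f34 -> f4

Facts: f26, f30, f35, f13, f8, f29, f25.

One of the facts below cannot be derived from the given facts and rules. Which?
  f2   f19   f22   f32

f2

Round 1 — r4, r11, r13, derive f22, f15, f10.
Round 2 — r2, r10, derive f9, f7.
Round 3 — r3, r5, derive f18, f23.
Round 4 — r7, derive f34.
Round 5 — r8, r14, derive f20, f4.
Round 6 — r1, r9, derive f19, f32.
Round 7 — r6, derive f5.
Derived: f19 (round 6), f32 (round 6), f22 (round 1). f2 never appears in any round.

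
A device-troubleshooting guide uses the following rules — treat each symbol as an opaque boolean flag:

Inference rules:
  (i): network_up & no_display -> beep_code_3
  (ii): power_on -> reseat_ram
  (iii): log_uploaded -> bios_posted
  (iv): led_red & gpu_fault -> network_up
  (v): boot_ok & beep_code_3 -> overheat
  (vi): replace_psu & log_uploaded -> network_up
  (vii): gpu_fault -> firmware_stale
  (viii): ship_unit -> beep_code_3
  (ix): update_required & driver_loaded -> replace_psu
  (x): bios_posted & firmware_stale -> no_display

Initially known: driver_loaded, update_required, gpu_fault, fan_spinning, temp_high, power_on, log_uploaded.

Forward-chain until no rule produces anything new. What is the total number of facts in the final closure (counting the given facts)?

[1] (ii) [power_on -> reseat_ram]; (iii) [log_uploaded -> bios_posted]; (vii) [gpu_fault -> firmware_stale]; (ix) [update_required & driver_loaded -> replace_psu]. ⇒ new: reseat_ram, bios_posted, firmware_stale, replace_psu.
[2] (vi) [replace_psu & log_uploaded -> network_up]; (x) [bios_posted & firmware_stale -> no_display]. ⇒ new: network_up, no_display.
[3] (i) [network_up & no_display -> beep_code_3]. ⇒ new: beep_code_3.
Closure: {beep_code_3, bios_posted, driver_loaded, fan_spinning, firmware_stale, gpu_fault, log_uploaded, network_up, no_display, power_on, replace_psu, reseat_ram, temp_high, update_required} — 14 facts.

14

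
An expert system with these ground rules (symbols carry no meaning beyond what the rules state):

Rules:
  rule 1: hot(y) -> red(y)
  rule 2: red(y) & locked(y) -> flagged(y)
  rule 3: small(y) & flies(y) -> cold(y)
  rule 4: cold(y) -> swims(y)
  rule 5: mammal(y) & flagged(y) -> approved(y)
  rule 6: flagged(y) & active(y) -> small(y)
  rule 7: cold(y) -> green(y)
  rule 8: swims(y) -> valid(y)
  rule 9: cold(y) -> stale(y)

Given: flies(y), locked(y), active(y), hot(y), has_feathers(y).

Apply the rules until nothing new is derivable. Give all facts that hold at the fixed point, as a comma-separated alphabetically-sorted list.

active(y), cold(y), flagged(y), flies(y), green(y), has_feathers(y), hot(y), locked(y), red(y), small(y), stale(y), swims(y), valid(y)

Round 1: rule 1 [hot(y) -> red(y)]. New: red(y).
Round 2: rule 2 [red(y) & locked(y) -> flagged(y)]. New: flagged(y).
Round 3: rule 6 [flagged(y) & active(y) -> small(y)]. New: small(y).
Round 4: rule 3 [small(y) & flies(y) -> cold(y)]. New: cold(y).
Round 5: rule 4 [cold(y) -> swims(y)]; rule 7 [cold(y) -> green(y)]; rule 9 [cold(y) -> stale(y)]. New: swims(y), green(y), stale(y).
Round 6: rule 8 [swims(y) -> valid(y)]. New: valid(y).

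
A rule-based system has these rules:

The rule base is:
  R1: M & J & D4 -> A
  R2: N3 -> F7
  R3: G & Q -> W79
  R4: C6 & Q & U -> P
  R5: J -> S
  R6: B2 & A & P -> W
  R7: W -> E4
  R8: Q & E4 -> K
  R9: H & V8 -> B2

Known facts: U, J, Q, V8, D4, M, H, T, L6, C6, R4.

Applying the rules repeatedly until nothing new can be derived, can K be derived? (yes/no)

Round 1: R1 [M & J & D4 -> A]; R4 [C6 & Q & U -> P]; R5 [J -> S]; R9 [H & V8 -> B2]. Adds A, P, S, B2.
Round 2: R6 [B2 & A & P -> W]. Adds W.
Round 3: R7 [W -> E4]. Adds E4.
Round 4: R8 [Q & E4 -> K]. Adds K.
K appears in round 4, so it is derivable.

yes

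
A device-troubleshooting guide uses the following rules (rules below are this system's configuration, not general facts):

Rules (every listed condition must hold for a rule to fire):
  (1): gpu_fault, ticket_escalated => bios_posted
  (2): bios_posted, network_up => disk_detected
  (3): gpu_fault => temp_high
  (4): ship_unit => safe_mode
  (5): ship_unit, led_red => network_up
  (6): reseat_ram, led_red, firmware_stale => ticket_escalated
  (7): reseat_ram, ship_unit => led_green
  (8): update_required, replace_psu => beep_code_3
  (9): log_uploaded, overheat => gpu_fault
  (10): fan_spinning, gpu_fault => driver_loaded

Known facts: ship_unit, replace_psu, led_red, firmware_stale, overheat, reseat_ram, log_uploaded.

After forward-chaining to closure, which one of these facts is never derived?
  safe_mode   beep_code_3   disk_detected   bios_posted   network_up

Round 1 fires (4), (5), (6), (7), (9), giving safe_mode, network_up, ticket_escalated, led_green, gpu_fault.
Round 2 fires (1), (3), giving bios_posted, temp_high.
Round 3 fires (2), giving disk_detected.
Derived: bios_posted (round 2), safe_mode (round 1), network_up (round 1), disk_detected (round 3). beep_code_3 never appears in any round.

beep_code_3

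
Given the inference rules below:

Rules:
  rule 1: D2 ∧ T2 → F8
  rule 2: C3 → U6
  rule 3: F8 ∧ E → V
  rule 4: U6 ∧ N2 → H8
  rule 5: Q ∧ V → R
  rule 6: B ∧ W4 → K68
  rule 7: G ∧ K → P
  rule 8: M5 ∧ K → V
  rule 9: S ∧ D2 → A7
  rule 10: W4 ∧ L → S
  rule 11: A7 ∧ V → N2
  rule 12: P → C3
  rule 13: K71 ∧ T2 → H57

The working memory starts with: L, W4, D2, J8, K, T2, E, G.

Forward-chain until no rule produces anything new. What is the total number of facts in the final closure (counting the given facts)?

Round 1 — rule 1, rule 7, rule 10, derive F8, P, S.
Round 2 — rule 3, rule 9, rule 12, derive V, A7, C3.
Round 3 — rule 2, rule 11, derive U6, N2.
Round 4 — rule 4, derive H8.
Closure: {A7, C3, D2, E, F8, G, H8, J8, K, L, N2, P, S, T2, U6, V, W4} — 17 facts.

17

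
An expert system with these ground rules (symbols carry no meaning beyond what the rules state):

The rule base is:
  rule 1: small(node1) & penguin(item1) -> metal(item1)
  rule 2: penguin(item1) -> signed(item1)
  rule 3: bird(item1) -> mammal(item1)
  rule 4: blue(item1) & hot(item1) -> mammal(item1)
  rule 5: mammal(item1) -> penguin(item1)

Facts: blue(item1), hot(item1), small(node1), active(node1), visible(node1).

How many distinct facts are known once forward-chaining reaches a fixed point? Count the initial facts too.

Round 1: rule 4 [blue(item1) & hot(item1) -> mammal(item1)]. Adds mammal(item1).
Round 2: rule 5 [mammal(item1) -> penguin(item1)]. Adds penguin(item1).
Round 3: rule 1 [small(node1) & penguin(item1) -> metal(item1)]; rule 2 [penguin(item1) -> signed(item1)]. Adds metal(item1), signed(item1).
Closure: {active(node1), blue(item1), hot(item1), mammal(item1), metal(item1), penguin(item1), signed(item1), small(node1), visible(node1)} — 9 facts.

9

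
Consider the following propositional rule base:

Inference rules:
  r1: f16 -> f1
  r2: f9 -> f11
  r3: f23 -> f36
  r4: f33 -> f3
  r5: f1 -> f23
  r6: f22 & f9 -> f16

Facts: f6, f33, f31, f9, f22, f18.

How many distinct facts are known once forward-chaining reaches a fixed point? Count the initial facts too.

12

[1] r2 [f9 -> f11]; r4 [f33 -> f3]; r6 [f22 & f9 -> f16]. ⇒ new: f11, f3, f16.
[2] r1 [f16 -> f1]. ⇒ new: f1.
[3] r5 [f1 -> f23]. ⇒ new: f23.
[4] r3 [f23 -> f36]. ⇒ new: f36.
Closure: {f1, f11, f16, f18, f22, f23, f3, f31, f33, f36, f6, f9} — 12 facts.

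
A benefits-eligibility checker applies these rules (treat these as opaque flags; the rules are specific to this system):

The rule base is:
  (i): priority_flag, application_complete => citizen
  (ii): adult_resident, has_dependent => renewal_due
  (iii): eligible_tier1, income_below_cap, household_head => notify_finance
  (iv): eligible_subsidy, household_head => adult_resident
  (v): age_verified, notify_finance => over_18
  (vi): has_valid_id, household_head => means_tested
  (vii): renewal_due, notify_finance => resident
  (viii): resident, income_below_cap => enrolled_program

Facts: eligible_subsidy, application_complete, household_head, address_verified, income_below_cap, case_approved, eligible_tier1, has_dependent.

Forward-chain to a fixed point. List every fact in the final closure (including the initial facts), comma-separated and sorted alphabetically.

Round 1 — (iii), (iv), derive notify_finance, adult_resident.
Round 2 — (ii), derive renewal_due.
Round 3 — (vii), derive resident.
Round 4 — (viii), derive enrolled_program.

address_verified, adult_resident, application_complete, case_approved, eligible_subsidy, eligible_tier1, enrolled_program, has_dependent, household_head, income_below_cap, notify_finance, renewal_due, resident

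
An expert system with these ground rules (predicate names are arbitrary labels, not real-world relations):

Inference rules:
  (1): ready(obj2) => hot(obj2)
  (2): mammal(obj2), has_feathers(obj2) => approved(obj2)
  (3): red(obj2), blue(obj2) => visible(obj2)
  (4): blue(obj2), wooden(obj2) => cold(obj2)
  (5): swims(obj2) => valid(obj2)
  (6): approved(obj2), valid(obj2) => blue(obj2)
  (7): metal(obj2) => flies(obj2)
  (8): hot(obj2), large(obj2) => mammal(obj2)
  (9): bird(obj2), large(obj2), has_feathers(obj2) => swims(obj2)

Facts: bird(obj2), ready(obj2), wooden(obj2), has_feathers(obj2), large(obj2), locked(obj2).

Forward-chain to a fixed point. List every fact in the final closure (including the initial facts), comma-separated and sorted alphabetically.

Round 1: (1) [ready(obj2) => hot(obj2)]; (9) [bird(obj2), large(obj2), has_feathers(obj2) => swims(obj2)]. New: hot(obj2), swims(obj2).
Round 2: (5) [swims(obj2) => valid(obj2)]; (8) [hot(obj2), large(obj2) => mammal(obj2)]. New: valid(obj2), mammal(obj2).
Round 3: (2) [mammal(obj2), has_feathers(obj2) => approved(obj2)]. New: approved(obj2).
Round 4: (6) [approved(obj2), valid(obj2) => blue(obj2)]. New: blue(obj2).
Round 5: (4) [blue(obj2), wooden(obj2) => cold(obj2)]. New: cold(obj2).

approved(obj2), bird(obj2), blue(obj2), cold(obj2), has_feathers(obj2), hot(obj2), large(obj2), locked(obj2), mammal(obj2), ready(obj2), swims(obj2), valid(obj2), wooden(obj2)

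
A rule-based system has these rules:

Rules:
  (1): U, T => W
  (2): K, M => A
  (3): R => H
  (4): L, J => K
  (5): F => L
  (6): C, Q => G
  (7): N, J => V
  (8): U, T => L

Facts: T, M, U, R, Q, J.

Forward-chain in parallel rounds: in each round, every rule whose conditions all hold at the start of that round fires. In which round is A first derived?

Round 1 — (1), (3), (8), derive W, H, L.
Round 2 — (4), derive K.
Round 3 — (2), derive A.
A first appears in round 3.

3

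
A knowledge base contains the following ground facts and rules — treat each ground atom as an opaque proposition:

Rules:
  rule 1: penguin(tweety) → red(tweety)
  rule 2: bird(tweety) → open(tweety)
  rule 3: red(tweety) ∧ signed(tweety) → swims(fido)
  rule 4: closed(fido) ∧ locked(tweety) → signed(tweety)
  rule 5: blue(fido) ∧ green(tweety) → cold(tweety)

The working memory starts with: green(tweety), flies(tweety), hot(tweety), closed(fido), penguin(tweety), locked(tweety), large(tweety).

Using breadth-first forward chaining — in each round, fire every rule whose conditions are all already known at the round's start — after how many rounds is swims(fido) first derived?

[1] rule 1 [penguin(tweety) → red(tweety)]; rule 4 [closed(fido) ∧ locked(tweety) → signed(tweety)]. ⇒ new: red(tweety), signed(tweety).
[2] rule 3 [red(tweety) ∧ signed(tweety) → swims(fido)]. ⇒ new: swims(fido).
swims(fido) first appears in round 2.

2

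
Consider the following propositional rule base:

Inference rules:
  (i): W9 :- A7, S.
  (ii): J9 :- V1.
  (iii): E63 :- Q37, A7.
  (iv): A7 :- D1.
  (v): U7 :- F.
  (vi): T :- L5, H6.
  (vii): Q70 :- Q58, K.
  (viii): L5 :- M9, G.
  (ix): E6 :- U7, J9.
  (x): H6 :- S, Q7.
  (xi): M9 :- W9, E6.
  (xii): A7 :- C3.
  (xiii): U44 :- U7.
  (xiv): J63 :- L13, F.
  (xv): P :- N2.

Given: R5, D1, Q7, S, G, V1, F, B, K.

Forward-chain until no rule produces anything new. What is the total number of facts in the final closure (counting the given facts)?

Round 1 — (ii), (iv), (v), (x), derive J9, A7, U7, H6.
Round 2 — (i), (ix), (xiii), derive W9, E6, U44.
Round 3 — (xi), derive M9.
Round 4 — (viii), derive L5.
Round 5 — (vi), derive T.
Closure: {A7, B, D1, E6, F, G, H6, J9, K, L5, M9, Q7, R5, S, T, U44, U7, V1, W9} — 19 facts.

19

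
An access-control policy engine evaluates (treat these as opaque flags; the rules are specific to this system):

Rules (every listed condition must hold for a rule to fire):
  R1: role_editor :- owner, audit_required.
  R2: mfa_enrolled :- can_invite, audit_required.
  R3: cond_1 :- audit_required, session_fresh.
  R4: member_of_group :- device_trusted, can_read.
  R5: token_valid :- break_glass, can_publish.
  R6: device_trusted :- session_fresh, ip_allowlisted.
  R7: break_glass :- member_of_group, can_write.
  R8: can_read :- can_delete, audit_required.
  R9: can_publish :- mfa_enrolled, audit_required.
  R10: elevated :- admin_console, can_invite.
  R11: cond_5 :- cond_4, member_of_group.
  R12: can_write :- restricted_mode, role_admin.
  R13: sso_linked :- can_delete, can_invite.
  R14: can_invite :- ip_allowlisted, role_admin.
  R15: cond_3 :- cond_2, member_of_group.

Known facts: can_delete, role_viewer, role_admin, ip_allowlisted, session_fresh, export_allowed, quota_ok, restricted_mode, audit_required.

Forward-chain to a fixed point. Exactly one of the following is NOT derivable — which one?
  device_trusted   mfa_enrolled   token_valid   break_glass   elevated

Round 1 — R3, R6, R8, R12, R14, derive cond_1, device_trusted, can_read, can_write, can_invite.
Round 2 — R2, R4, R13, derive mfa_enrolled, member_of_group, sso_linked.
Round 3 — R7, R9, derive break_glass, can_publish.
Round 4 — R5, derive token_valid.
Derived: mfa_enrolled (round 2), token_valid (round 4), device_trusted (round 1), break_glass (round 3). elevated never appears in any round.

elevated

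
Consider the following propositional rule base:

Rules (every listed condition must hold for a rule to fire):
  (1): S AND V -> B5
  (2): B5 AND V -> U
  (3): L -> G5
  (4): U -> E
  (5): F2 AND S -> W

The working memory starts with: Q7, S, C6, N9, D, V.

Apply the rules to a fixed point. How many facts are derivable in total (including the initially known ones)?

9

Round 1 — (1), derive B5.
Round 2 — (2), derive U.
Round 3 — (4), derive E.
Closure: {B5, C6, D, E, N9, Q7, S, U, V} — 9 facts.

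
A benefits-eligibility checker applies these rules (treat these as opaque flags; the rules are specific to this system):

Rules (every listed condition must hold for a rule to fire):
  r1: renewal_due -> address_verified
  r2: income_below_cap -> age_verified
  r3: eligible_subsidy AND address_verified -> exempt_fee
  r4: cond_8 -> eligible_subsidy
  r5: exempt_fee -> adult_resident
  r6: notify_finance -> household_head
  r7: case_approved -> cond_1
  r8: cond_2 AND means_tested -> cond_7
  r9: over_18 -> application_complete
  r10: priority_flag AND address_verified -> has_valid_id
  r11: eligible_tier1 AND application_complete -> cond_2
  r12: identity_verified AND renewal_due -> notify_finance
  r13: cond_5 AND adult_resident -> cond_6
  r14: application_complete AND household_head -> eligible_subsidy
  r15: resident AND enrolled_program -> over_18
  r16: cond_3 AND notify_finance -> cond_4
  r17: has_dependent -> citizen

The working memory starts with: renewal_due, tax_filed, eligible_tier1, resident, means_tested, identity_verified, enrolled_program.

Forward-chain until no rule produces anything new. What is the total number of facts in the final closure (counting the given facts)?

17

Round 1: r1 [renewal_due -> address_verified]; r12 [identity_verified AND renewal_due -> notify_finance]; r15 [resident AND enrolled_program -> over_18]. Adds address_verified, notify_finance, over_18.
Round 2: r6 [notify_finance -> household_head]; r9 [over_18 -> application_complete]. Adds household_head, application_complete.
Round 3: r11 [eligible_tier1 AND application_complete -> cond_2]; r14 [application_complete AND household_head -> eligible_subsidy]. Adds cond_2, eligible_subsidy.
Round 4: r3 [eligible_subsidy AND address_verified -> exempt_fee]; r8 [cond_2 AND means_tested -> cond_7]. Adds exempt_fee, cond_7.
Round 5: r5 [exempt_fee -> adult_resident]. Adds adult_resident.
Closure: {address_verified, adult_resident, application_complete, cond_2, cond_7, eligible_subsidy, eligible_tier1, enrolled_program, exempt_fee, household_head, identity_verified, means_tested, notify_finance, over_18, renewal_due, resident, tax_filed} — 17 facts.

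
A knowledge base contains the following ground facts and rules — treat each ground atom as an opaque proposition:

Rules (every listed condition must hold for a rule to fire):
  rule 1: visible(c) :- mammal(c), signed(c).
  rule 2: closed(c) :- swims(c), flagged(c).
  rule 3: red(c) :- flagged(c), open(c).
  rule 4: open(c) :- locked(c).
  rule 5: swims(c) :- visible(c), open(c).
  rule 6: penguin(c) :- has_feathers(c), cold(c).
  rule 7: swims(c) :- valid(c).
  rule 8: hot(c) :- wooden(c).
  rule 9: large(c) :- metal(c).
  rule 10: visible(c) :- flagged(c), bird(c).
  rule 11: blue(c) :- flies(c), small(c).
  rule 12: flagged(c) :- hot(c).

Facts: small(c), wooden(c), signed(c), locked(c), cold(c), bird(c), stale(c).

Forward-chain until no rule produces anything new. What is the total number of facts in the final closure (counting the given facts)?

14

Round 1 — rule 4, rule 8, derive open(c), hot(c).
Round 2 — rule 12, derive flagged(c).
Round 3 — rule 3, rule 10, derive red(c), visible(c).
Round 4 — rule 5, derive swims(c).
Round 5 — rule 2, derive closed(c).
Closure: {bird(c), closed(c), cold(c), flagged(c), hot(c), locked(c), open(c), red(c), signed(c), small(c), stale(c), swims(c), visible(c), wooden(c)} — 14 facts.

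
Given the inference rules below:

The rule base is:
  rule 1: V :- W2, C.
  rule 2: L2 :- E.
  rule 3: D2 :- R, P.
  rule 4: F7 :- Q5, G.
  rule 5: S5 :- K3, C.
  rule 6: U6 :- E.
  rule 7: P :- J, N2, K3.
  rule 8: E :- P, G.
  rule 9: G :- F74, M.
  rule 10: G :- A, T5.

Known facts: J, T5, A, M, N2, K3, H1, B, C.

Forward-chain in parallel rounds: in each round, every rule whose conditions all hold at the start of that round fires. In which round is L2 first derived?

3

Round 1: rule 5 [S5 :- K3, C.]; rule 7 [P :- J, N2, K3.]; rule 10 [G :- A, T5.]. Adds S5, P, G.
Round 2: rule 8 [E :- P, G.]. Adds E.
Round 3: rule 2 [L2 :- E.]; rule 6 [U6 :- E.]. Adds L2, U6.
L2 first appears in round 3.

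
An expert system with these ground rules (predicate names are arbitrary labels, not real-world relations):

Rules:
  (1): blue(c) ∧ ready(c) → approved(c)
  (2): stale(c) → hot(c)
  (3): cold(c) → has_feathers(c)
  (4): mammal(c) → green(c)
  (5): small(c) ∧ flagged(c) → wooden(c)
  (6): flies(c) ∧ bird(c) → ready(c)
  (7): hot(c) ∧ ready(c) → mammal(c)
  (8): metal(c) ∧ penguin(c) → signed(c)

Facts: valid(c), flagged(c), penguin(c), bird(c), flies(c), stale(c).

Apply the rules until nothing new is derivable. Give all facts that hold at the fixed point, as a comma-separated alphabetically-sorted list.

bird(c), flagged(c), flies(c), green(c), hot(c), mammal(c), penguin(c), ready(c), stale(c), valid(c)

[1] (2) [stale(c) → hot(c)]; (6) [flies(c) ∧ bird(c) → ready(c)]. ⇒ new: hot(c), ready(c).
[2] (7) [hot(c) ∧ ready(c) → mammal(c)]. ⇒ new: mammal(c).
[3] (4) [mammal(c) → green(c)]. ⇒ new: green(c).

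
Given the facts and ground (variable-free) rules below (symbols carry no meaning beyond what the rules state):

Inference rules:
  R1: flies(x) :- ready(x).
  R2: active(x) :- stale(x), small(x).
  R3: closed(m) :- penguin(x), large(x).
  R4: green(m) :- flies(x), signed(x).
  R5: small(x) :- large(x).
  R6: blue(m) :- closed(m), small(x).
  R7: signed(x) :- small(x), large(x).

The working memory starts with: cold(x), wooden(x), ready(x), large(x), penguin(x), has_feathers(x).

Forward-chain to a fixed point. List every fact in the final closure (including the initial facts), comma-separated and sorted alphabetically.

[1] R1 [flies(x) :- ready(x).]; R3 [closed(m) :- penguin(x), large(x).]; R5 [small(x) :- large(x).]. ⇒ new: flies(x), closed(m), small(x).
[2] R6 [blue(m) :- closed(m), small(x).]; R7 [signed(x) :- small(x), large(x).]. ⇒ new: blue(m), signed(x).
[3] R4 [green(m) :- flies(x), signed(x).]. ⇒ new: green(m).

blue(m), closed(m), cold(x), flies(x), green(m), has_feathers(x), large(x), penguin(x), ready(x), signed(x), small(x), wooden(x)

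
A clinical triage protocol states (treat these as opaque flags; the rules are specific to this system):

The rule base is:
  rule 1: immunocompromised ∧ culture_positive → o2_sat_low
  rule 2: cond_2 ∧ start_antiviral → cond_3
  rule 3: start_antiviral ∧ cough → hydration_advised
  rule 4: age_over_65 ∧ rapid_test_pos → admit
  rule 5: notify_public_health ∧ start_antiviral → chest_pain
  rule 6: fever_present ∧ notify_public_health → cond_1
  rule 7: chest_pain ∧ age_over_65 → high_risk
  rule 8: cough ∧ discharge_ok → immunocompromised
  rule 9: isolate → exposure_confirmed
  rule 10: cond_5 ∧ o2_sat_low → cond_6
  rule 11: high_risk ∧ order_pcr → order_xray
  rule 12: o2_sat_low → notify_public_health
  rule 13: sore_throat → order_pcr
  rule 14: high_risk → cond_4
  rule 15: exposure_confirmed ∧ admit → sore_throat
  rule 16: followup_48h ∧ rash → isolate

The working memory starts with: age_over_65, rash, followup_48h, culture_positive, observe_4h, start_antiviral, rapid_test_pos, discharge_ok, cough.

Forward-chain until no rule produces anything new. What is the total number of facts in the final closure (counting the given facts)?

Round 1 fires rule 3, rule 4, rule 8, rule 16, giving hydration_advised, admit, immunocompromised, isolate.
Round 2 fires rule 1, rule 9, giving o2_sat_low, exposure_confirmed.
Round 3 fires rule 12, rule 15, giving notify_public_health, sore_throat.
Round 4 fires rule 5, rule 13, giving chest_pain, order_pcr.
Round 5 fires rule 7, giving high_risk.
Round 6 fires rule 11, rule 14, giving order_xray, cond_4.
Closure: {admit, age_over_65, chest_pain, cond_4, cough, culture_positive, discharge_ok, exposure_confirmed, followup_48h, high_risk, hydration_advised, immunocompromised, isolate, notify_public_health, o2_sat_low, observe_4h, order_pcr, order_xray, rapid_test_pos, rash, sore_throat, start_antiviral} — 22 facts.

22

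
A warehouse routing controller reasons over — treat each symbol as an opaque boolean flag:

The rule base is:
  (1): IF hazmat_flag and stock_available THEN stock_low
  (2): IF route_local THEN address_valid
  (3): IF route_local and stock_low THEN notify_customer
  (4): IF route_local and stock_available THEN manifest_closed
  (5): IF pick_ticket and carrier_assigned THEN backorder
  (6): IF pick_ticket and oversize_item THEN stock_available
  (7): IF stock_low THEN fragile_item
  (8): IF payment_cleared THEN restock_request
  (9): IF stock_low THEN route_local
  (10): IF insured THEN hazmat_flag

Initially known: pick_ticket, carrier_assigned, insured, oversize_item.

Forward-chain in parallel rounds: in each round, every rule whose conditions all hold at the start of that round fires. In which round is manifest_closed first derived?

4

[1] (5) [IF pick_ticket and carrier_assigned THEN backorder]; (6) [IF pick_ticket and oversize_item THEN stock_available]; (10) [IF insured THEN hazmat_flag]. ⇒ new: backorder, stock_available, hazmat_flag.
[2] (1) [IF hazmat_flag and stock_available THEN stock_low]. ⇒ new: stock_low.
[3] (7) [IF stock_low THEN fragile_item]; (9) [IF stock_low THEN route_local]. ⇒ new: fragile_item, route_local.
[4] (2) [IF route_local THEN address_valid]; (3) [IF route_local and stock_low THEN notify_customer]; (4) [IF route_local and stock_available THEN manifest_closed]. ⇒ new: address_valid, notify_customer, manifest_closed.
manifest_closed first appears in round 4.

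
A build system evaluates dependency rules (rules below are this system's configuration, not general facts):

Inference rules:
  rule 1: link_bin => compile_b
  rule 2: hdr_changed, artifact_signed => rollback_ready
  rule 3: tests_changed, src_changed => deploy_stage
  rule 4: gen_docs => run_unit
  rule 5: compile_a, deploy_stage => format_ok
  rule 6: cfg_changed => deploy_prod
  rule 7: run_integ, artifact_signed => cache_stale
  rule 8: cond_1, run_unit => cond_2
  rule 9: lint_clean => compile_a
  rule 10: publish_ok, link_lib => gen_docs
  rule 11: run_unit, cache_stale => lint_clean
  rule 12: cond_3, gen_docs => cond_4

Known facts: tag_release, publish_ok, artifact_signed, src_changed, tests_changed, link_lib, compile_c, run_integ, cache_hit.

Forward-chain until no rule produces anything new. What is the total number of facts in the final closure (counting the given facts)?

16

[1] rule 3 [tests_changed, src_changed => deploy_stage]; rule 7 [run_integ, artifact_signed => cache_stale]; rule 10 [publish_ok, link_lib => gen_docs]. ⇒ new: deploy_stage, cache_stale, gen_docs.
[2] rule 4 [gen_docs => run_unit]. ⇒ new: run_unit.
[3] rule 11 [run_unit, cache_stale => lint_clean]. ⇒ new: lint_clean.
[4] rule 9 [lint_clean => compile_a]. ⇒ new: compile_a.
[5] rule 5 [compile_a, deploy_stage => format_ok]. ⇒ new: format_ok.
Closure: {artifact_signed, cache_hit, cache_stale, compile_a, compile_c, deploy_stage, format_ok, gen_docs, link_lib, lint_clean, publish_ok, run_integ, run_unit, src_changed, tag_release, tests_changed} — 16 facts.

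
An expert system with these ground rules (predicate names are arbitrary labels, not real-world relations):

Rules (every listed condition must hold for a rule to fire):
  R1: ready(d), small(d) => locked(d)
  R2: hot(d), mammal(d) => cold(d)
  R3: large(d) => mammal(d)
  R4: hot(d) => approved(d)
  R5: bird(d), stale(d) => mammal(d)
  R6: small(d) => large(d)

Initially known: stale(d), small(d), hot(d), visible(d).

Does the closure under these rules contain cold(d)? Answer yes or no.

yes

Round 1: R4 [hot(d) => approved(d)]; R6 [small(d) => large(d)]. New: approved(d), large(d).
Round 2: R3 [large(d) => mammal(d)]. New: mammal(d).
Round 3: R2 [hot(d), mammal(d) => cold(d)]. New: cold(d).
cold(d) appears in round 3, so it is derivable.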